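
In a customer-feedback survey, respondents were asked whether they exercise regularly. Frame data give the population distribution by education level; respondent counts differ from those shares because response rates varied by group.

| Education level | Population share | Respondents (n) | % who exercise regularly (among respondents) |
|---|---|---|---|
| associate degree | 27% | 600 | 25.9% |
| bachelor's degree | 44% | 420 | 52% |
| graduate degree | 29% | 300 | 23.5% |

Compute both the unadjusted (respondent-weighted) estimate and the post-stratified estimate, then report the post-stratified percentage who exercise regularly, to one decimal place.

Without adjustment, the pooled respondent share is:
  (600/1320)×25.9 + (420/1320)×52 + (300/1320)×23.5 = 33.6591%
Post-stratified estimate weights by population shares:
  0.27×25.9 + 0.44×52 + 0.29×23.5 = 36.688%

36.7%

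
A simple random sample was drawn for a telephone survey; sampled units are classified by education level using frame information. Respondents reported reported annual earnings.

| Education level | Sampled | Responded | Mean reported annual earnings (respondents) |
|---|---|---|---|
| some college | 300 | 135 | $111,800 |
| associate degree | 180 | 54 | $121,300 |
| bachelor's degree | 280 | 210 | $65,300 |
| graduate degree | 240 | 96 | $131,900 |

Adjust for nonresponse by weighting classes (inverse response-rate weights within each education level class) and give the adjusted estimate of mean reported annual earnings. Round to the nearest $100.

Response rates by class: some college 135/300 = 45%, associate degree 54/180 = 30%, bachelor's degree 210/280 = 75%, graduate degree 96/240 = 40%.
Each respondent's weight = sampled/responded in their class; summing within a class gives n_sampled, so:
  some college: 300 × 111,800 = 33,540,000
  associate degree: 180 × 121,300 = 21,834,000
  bachelor's degree: 280 × 65,300 = 18,284,000
  graduate degree: 240 × 131,900 = 31,656,000
Adjusted estimate = 105,314,000 / 1,000 = 105,314 → $105,300.

$105,300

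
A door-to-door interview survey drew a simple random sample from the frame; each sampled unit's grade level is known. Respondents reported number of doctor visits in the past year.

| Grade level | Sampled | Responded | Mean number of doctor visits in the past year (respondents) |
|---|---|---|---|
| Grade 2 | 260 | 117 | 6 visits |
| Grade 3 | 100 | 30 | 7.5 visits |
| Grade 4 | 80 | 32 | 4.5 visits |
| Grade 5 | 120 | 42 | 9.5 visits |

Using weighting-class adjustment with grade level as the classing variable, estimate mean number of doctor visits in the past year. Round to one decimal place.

6.8

Class response rates: Grade 2 117/260 = 45%, Grade 3 30/100 = 30%, Grade 4 32/80 = 40%, Grade 5 42/120 = 35%.
With weight = n_sampled/n_responded per class, the weighted class total is n_sampled:
  Grade 2: 260 × 6 = 1560
  Grade 3: 100 × 7.5 = 750
  Grade 4: 80 × 4.5 = 360
  Grade 5: 120 × 9.5 = 1140
Adjusted estimate = 3810 / 560 = 6.80357 → 6.8.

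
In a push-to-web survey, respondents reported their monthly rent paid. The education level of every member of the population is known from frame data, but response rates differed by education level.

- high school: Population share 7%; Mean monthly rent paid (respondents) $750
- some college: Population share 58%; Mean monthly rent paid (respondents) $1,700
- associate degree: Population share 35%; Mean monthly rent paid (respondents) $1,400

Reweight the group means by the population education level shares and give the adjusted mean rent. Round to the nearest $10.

$1,530

Post-stratification weights by population share, not respondent share:
  high school: 0.07 × 750 = 52.5
  some college: 0.58 × 1700 = 986
  associate degree: 0.35 × 1400 = 490
Post-stratified estimate = 1528.5 → $1,530.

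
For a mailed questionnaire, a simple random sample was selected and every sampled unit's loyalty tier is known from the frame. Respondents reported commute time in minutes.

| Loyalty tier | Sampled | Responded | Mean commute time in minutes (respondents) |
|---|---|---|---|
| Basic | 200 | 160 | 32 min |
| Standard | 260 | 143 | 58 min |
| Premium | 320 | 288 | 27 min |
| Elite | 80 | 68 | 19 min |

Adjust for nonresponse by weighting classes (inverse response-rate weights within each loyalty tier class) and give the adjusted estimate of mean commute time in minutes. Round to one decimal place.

36.8

Response rates by class: Basic 160/200 = 80%, Standard 143/260 = 55%, Premium 288/320 = 90%, Elite 68/80 = 85%.
Each respondent's weight = sampled/responded in their class; summing within a class gives n_sampled, so:
  Basic: 200 × 32 = 6400
  Standard: 260 × 58 = 15,080
  Premium: 320 × 27 = 8640
  Elite: 80 × 19 = 1520
Adjusted estimate = 31,640 / 860 = 36.7907 → 36.8.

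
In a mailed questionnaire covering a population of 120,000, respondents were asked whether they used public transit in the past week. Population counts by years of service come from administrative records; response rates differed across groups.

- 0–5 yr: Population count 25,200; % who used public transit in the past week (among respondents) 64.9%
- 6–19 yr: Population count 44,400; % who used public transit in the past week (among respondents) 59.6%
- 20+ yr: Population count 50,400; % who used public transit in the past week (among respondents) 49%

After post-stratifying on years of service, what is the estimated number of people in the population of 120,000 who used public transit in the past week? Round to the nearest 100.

67,500

Each cell contributes its population count × the respondent rate:
  0–5 yr: 25,200 × 64.9% = 16354.8
  6–19 yr: 44,400 × 59.6% = 26462.4
  20+ yr: 50,400 × 49% = 24,696
Estimated total = 67513.2 → 67,500.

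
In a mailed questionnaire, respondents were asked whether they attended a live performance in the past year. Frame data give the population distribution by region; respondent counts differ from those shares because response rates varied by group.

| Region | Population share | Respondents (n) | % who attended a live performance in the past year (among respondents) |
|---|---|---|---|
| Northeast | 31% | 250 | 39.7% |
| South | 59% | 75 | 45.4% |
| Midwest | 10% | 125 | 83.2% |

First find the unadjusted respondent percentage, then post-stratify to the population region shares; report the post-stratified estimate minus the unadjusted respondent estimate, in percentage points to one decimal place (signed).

Without adjustment, the pooled respondent share is:
  (250/450)×39.7 + (75/450)×45.4 + (125/450)×83.2 = 52.7333%
Reweighting by population region shares:
  0.31×39.7 + 0.59×45.4 + 0.1×83.2 = 47.413%
Difference = 47.413 − 52.7333 = -5.3203 pp.

-5.3 percentage points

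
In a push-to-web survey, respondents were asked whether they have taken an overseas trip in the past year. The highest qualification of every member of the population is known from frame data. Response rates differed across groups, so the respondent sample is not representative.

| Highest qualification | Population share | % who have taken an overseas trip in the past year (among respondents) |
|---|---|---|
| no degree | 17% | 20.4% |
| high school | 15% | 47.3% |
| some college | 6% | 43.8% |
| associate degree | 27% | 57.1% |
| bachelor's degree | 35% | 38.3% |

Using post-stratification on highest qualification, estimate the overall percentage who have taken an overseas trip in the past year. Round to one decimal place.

42.0%

Post-stratification weights by population share, not respondent share:
  no degree: 0.17 × 20.4 = 3.468
  high school: 0.15 × 47.3 = 7.095
  some college: 0.06 × 43.8 = 2.628
  associate degree: 0.27 × 57.1 = 15.417
  bachelor's degree: 0.35 × 38.3 = 13.405
Post-stratified estimate = 42.013 → 42.0%.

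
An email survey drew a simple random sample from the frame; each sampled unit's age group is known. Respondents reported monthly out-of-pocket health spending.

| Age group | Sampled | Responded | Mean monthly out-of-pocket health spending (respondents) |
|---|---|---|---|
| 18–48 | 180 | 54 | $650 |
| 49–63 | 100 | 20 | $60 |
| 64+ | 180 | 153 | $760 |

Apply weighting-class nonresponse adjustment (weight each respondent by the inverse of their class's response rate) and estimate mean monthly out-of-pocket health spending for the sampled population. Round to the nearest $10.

Class response rates: 18–48 54/180 = 30%, 49–63 20/100 = 20%, 64+ 153/180 = 85%.
Inverse-response-rate weighting restores each class to its sampled count, so class totals weight by n_sampled:
  18–48: 180 × 650 = 117,000
  49–63: 100 × 60 = 6000
  64+: 180 × 760 = 136,800
Adjusted estimate = 259,800 / 460 = 564.783 → $560.

$560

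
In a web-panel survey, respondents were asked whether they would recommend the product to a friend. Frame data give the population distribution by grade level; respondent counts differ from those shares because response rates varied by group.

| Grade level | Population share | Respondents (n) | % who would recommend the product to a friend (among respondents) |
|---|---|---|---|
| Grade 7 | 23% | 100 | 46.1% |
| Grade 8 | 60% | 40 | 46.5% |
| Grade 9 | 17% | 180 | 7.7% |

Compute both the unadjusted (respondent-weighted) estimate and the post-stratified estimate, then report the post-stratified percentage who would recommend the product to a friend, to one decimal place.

Without adjustment, the pooled respondent share is:
  (100/320)×46.1 + (40/320)×46.5 + (180/320)×7.7 = 24.55%
Reweighting by population grade level shares:
  0.23×46.1 + 0.6×46.5 + 0.17×7.7 = 39.812%

39.8%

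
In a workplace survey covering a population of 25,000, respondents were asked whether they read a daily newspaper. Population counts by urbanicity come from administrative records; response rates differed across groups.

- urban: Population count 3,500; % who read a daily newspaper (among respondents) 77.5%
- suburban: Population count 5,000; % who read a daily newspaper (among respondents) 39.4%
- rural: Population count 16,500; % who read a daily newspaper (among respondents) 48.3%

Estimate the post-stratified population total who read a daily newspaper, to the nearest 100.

12,700

Estimated count per cell = population count × respondent percentage:
  urban: 3,500 × 77.5% = 2712.5
  suburban: 5,000 × 39.4% = 1970
  rural: 16,500 × 48.3% = 7969.5
Estimated total = 12,652 → 12,700.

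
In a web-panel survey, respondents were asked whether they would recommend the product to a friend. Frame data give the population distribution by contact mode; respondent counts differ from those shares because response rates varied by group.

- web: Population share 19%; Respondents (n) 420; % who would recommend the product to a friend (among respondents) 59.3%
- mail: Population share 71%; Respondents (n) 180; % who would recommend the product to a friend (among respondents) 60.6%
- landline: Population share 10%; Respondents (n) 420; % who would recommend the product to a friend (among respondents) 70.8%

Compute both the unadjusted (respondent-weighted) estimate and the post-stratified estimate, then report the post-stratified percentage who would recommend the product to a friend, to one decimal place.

Without adjustment, the pooled respondent share is:
  (420/1020)×59.3 + (180/1020)×60.6 + (420/1020)×70.8 = 64.2647%
Post-stratifying to population shares instead:
  0.19×59.3 + 0.71×60.6 + 0.1×70.8 = 61.373%

61.4%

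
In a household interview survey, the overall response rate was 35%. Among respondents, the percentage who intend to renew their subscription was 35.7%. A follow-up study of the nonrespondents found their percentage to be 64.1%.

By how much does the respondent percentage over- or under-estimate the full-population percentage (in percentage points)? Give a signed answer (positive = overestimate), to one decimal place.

-18.5 percentage points

Nonresponse fraction = 1 − 0.35 = 0.65.
Bias = (nonresponse fraction) × (respondent percentage − nonrespondent percentage)
     = 0.65 × (35.7 − 64.1) = 0.65 × -28.4 = -18.46.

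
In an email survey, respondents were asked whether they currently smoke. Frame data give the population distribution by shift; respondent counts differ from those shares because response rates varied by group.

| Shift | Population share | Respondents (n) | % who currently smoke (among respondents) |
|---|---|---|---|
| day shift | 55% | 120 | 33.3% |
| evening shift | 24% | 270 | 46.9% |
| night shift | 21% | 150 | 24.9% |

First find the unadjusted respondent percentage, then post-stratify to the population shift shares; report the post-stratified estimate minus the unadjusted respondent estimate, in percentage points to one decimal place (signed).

Unadjusted (pooled respondent) estimate weights by respondent counts:
  (120/540)×33.3 + (270/540)×46.9 + (150/540)×24.9 = 37.7667%
Reweighting by population shift shares:
  0.55×33.3 + 0.24×46.9 + 0.21×24.9 = 34.8%
Difference = 34.8 − 37.7667 = -2.9667 pp.

-3.0 percentage points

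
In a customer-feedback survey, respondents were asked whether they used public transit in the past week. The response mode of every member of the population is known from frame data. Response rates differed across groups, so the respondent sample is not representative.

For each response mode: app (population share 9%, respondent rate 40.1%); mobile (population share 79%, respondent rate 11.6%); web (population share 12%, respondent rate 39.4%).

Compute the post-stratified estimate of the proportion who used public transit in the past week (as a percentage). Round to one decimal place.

Each cell contributes population-share × respondent value:
  app: 0.09 × 40.1 = 3.609
  mobile: 0.79 × 11.6 = 9.164
  web: 0.12 × 39.4 = 4.728
Post-stratified estimate = 17.501 → 17.5%.

17.5%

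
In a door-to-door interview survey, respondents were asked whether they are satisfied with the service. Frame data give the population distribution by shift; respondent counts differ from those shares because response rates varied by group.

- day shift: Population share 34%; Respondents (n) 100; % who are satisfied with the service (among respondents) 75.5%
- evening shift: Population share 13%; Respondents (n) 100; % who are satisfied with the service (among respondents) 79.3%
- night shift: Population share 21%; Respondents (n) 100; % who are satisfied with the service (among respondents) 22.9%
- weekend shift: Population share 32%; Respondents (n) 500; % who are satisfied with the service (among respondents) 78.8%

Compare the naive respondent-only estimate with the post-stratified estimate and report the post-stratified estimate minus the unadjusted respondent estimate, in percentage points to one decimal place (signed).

Naive respondent-only estimate (weights = respondent counts):
  (100/800)×75.5 + (100/800)×79.3 + (100/800)×22.9 + (500/800)×78.8 = 71.4625%
Post-stratifying to population shares instead:
  0.34×75.5 + 0.13×79.3 + 0.21×22.9 + 0.32×78.8 = 66.004%
Difference = 66.004 − 71.4625 = -5.4585 pp.

-5.5 percentage points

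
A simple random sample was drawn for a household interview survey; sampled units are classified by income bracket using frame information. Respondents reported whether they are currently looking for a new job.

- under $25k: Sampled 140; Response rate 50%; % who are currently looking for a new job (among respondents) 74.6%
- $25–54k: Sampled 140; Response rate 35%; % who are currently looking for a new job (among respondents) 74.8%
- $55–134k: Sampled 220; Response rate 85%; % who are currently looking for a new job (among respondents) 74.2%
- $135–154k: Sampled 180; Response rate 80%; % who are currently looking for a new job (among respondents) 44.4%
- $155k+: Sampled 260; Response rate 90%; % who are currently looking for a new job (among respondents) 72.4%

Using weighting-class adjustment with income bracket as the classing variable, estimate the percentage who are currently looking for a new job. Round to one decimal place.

68.1%

Weighting each respondent by the inverse class response rate inflates each class back to its sampled size, so the class weight is n_sampled:
  under $25k: 140 × 74.6 = 10,444
  $25–54k: 140 × 74.8 = 10,472
  $55–134k: 220 × 74.2 = 16,324
  $135–154k: 180 × 44.4 = 7992
  $155k+: 260 × 72.4 = 18,824
Adjusted estimate = 64,056 / 940 = 68.1447 → 68.1%.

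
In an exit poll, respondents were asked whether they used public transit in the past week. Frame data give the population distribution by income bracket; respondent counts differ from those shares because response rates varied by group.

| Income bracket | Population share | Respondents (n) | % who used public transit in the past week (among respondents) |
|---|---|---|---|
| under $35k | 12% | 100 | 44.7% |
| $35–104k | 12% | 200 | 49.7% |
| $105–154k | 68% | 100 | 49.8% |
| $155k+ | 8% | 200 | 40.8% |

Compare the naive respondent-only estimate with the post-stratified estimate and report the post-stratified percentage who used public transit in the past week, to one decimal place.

48.5%

Without adjustment, the pooled respondent share is:
  (100/600)×44.7 + (200/600)×49.7 + (100/600)×49.8 + (200/600)×40.8 = 45.9167%
Post-stratified estimate weights by population shares:
  0.12×44.7 + 0.12×49.7 + 0.68×49.8 + 0.08×40.8 = 48.456%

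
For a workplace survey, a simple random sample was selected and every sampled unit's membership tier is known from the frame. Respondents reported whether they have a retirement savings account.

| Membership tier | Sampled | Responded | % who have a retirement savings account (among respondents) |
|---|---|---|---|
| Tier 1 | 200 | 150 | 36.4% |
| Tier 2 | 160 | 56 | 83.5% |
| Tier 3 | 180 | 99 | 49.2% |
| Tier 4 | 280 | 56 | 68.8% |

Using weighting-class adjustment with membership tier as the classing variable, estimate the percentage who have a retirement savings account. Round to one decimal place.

59.5%

Response rates by class: Tier 1 150/200 = 75%, Tier 2 56/160 = 35%, Tier 3 99/180 = 55%, Tier 4 56/280 = 20%.
Each respondent's weight = sampled/responded in their class; summing within a class gives n_sampled, so:
  Tier 1: 200 × 36.4 = 7280
  Tier 2: 160 × 83.5 = 13,360
  Tier 3: 180 × 49.2 = 8856
  Tier 4: 280 × 68.8 = 19,264
Adjusted estimate = 48,760 / 820 = 59.4634 → 59.5%.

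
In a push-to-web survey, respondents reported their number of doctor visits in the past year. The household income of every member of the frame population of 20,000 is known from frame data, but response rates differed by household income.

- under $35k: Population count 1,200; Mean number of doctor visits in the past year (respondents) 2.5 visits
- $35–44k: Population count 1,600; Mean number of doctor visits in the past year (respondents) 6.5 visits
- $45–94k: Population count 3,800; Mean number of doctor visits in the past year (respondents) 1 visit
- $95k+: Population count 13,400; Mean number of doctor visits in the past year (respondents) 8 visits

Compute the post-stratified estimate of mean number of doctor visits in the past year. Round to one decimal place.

6.2

Reweight to the known household income distribution:
  under $35k: (1,200/20,000) × 2.5 = 0.15
  $35–44k: (1,600/20,000) × 6.5 = 0.52
  $45–94k: (3,800/20,000) × 1 = 0.19
  $95k+: (13,400/20,000) × 8 = 5.36
Post-stratified estimate = 6.22 → 6.2.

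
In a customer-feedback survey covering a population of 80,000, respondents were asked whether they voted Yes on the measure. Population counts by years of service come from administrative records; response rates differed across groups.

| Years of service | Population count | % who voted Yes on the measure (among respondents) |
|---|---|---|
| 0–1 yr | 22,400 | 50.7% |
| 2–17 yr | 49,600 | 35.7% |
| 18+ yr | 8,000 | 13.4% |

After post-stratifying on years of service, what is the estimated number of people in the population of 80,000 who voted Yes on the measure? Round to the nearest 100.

30,100

Apply each group's respondent rate to its population count:
  0–1 yr: 22,400 × 50.7% = 11356.8
  2–17 yr: 49,600 × 35.7% = 17707.2
  18+ yr: 8,000 × 13.4% = 1072
Estimated total = 30,136 → 30,100.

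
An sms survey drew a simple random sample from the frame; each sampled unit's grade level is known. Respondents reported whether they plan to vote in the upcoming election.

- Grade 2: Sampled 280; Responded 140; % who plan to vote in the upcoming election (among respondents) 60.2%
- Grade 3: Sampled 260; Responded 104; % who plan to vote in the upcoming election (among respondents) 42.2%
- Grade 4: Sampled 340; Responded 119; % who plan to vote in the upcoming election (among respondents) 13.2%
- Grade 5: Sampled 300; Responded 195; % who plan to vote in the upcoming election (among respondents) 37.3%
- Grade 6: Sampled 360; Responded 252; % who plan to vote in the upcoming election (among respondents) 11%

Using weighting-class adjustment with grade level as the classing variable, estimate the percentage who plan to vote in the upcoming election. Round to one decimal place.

Response rates by class: Grade 2 140/280 = 50%, Grade 3 104/260 = 40%, Grade 4 119/340 = 35%, Grade 5 195/300 = 65%, Grade 6 252/360 = 70%.
Weighting each respondent by the inverse class response rate inflates each class back to its sampled size, so the class weight is n_sampled:
  Grade 2: 280 × 60.2 = 16,856
  Grade 3: 260 × 42.2 = 10,972
  Grade 4: 340 × 13.2 = 4488
  Grade 5: 300 × 37.3 = 11,190
  Grade 6: 360 × 11 = 3960
Adjusted estimate = 47,466 / 1,540 = 30.8221 → 30.8%.

30.8%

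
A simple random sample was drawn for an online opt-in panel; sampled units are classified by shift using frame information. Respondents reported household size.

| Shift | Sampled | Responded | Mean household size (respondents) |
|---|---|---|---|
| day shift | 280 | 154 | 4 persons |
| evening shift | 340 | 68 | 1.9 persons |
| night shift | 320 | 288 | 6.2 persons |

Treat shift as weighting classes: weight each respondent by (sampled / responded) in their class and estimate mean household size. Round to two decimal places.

3.99

Response rates by class: day shift 154/280 = 55%, evening shift 68/340 = 20%, night shift 288/320 = 90%.
Each respondent's weight = sampled/responded in their class; summing within a class gives n_sampled, so:
  day shift: 280 × 4 = 1120
  evening shift: 340 × 1.9 = 646
  night shift: 320 × 6.2 = 1984
Adjusted estimate = 3750 / 940 = 3.98936 → 3.99.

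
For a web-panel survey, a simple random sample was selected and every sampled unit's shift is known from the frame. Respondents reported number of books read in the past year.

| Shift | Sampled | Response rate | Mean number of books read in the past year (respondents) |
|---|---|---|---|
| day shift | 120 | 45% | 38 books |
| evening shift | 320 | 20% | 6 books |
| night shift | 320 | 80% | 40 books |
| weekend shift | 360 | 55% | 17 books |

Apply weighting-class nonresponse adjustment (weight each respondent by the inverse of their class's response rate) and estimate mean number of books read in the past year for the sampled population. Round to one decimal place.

Each respondent's weight = sampled/responded in their class; summing within a class gives n_sampled, so:
  day shift: 120 × 38 = 4560
  evening shift: 320 × 6 = 1920
  night shift: 320 × 40 = 12,800
  weekend shift: 360 × 17 = 6120
Adjusted estimate = 25,400 / 1,120 = 22.6786 → 22.7.

22.7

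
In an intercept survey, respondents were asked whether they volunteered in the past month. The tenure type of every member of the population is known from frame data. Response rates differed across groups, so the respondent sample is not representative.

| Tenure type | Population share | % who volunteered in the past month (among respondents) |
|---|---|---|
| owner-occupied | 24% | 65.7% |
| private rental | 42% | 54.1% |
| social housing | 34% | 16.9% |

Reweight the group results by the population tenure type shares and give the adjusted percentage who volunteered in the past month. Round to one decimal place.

44.2%

Each cell contributes population-share × respondent value:
  owner-occupied: 0.24 × 65.7 = 15.768
  private rental: 0.42 × 54.1 = 22.722
  social housing: 0.34 × 16.9 = 5.746
Post-stratified estimate = 44.236 → 44.2%.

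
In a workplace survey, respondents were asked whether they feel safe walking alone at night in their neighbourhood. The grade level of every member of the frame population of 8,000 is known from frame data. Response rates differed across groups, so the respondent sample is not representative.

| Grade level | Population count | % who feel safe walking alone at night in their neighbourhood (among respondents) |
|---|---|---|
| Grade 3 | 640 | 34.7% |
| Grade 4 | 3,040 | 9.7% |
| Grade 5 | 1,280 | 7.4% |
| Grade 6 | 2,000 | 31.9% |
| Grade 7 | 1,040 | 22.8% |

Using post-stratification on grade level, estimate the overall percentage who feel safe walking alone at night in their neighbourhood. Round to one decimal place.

Each cell contributes population-share × respondent value:
  Grade 3: (640/8,000) × 34.7 = 2.776
  Grade 4: (3,040/8,000) × 9.7 = 3.686
  Grade 5: (1,280/8,000) × 7.4 = 1.184
  Grade 6: (2,000/8,000) × 31.9 = 7.975
  Grade 7: (1,040/8,000) × 22.8 = 2.964
Post-stratified estimate = 18.585 → 18.6%.

18.6%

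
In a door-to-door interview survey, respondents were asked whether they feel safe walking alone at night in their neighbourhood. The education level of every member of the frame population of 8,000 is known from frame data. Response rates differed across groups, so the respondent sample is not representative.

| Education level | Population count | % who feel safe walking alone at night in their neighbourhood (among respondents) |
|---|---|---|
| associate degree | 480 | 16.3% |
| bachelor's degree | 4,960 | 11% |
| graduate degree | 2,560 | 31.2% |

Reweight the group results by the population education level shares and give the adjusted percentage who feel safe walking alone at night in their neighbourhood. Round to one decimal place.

Weight each group's respondent value by its population share:
  associate degree: (480/8,000) × 16.3 = 0.978
  bachelor's degree: (4,960/8,000) × 11 = 6.82
  graduate degree: (2,560/8,000) × 31.2 = 9.984
Post-stratified estimate = 17.782 → 17.8%.

17.8%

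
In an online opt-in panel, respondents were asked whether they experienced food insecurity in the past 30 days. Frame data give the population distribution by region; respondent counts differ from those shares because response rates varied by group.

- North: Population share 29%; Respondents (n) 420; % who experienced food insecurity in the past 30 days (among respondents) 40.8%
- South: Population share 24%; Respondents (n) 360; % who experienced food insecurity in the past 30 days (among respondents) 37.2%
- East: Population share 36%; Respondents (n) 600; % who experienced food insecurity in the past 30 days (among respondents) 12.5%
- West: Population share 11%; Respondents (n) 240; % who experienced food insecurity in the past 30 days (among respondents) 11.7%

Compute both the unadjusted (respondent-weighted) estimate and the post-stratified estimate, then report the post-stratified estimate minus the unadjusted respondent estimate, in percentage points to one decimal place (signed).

+1.3 percentage points

Naive respondent-only estimate (weights = respondent counts):
  (420/1620)×40.8 + (360/1620)×37.2 + (600/1620)×12.5 + (240/1620)×11.7 = 25.2074%
Post-stratified estimate weights by population shares:
  0.29×40.8 + 0.24×37.2 + 0.36×12.5 + 0.11×11.7 = 26.547%
Difference = 26.547 − 25.2074 = 1.3396 pp.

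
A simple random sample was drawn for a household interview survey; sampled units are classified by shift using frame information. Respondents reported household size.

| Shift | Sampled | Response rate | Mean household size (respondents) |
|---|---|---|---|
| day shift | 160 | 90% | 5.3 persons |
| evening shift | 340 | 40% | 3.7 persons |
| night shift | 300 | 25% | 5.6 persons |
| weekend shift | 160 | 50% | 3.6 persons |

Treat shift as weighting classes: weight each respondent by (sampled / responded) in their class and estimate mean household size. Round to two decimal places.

Each respondent's weight = sampled/responded in their class; summing within a class gives n_sampled, so:
  day shift: 160 × 5.3 = 848
  evening shift: 340 × 3.7 = 1258
  night shift: 300 × 5.6 = 1680
  weekend shift: 160 × 3.6 = 576
Adjusted estimate = 4362 / 960 = 4.54375 → 4.54.

4.54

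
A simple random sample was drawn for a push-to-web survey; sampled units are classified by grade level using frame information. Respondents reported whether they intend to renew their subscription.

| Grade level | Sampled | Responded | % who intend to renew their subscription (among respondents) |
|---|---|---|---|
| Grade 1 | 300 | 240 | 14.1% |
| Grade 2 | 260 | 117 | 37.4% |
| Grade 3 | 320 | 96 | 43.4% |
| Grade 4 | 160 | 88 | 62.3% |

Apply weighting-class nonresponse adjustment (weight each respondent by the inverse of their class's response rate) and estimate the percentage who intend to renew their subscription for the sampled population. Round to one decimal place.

Class response rates: Grade 1 240/300 = 80%, Grade 2 117/260 = 45%, Grade 3 96/320 = 30%, Grade 4 88/160 = 55%.
Inverse-response-rate weighting restores each class to its sampled count, so class totals weight by n_sampled:
  Grade 1: 300 × 14.1 = 4230
  Grade 2: 260 × 37.4 = 9724
  Grade 3: 320 × 43.4 = 13,888
  Grade 4: 160 × 62.3 = 9968
Adjusted estimate = 37,810 / 1,040 = 36.3558 → 36.4%.

36.4%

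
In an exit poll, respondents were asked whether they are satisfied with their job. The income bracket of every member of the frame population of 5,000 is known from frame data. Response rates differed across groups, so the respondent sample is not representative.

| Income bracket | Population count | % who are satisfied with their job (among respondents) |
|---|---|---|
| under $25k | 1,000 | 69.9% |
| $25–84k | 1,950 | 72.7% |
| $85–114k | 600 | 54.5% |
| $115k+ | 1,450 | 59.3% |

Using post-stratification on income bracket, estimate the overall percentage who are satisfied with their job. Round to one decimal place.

Each cell contributes population-share × respondent value:
  under $25k: (1,000/5,000) × 69.9 = 13.98
  $25–84k: (1,950/5,000) × 72.7 = 28.353
  $85–114k: (600/5,000) × 54.5 = 6.54
  $115k+: (1,450/5,000) × 59.3 = 17.197
Post-stratified estimate = 66.07 → 66.1%.

66.1%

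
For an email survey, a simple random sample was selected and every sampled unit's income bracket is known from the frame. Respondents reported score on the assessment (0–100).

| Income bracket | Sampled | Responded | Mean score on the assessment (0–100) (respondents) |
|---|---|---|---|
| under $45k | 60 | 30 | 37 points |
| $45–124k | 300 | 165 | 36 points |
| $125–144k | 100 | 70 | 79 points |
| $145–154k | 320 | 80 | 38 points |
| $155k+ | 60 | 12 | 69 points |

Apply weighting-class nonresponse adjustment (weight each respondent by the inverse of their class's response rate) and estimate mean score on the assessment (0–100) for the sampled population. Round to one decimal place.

44.3

Class response rates: under $45k 30/60 = 50%, $45–124k 165/300 = 55%, $125–144k 70/100 = 70%, $145–154k 80/320 = 25%, $155k+ 12/60 = 20%.
With weight = n_sampled/n_responded per class, the weighted class total is n_sampled:
  under $45k: 60 × 37 = 2220
  $45–124k: 300 × 36 = 10,800
  $125–144k: 100 × 79 = 7900
  $145–154k: 320 × 38 = 12,160
  $155k+: 60 × 69 = 4140
Adjusted estimate = 37,220 / 840 = 44.3095 → 44.3.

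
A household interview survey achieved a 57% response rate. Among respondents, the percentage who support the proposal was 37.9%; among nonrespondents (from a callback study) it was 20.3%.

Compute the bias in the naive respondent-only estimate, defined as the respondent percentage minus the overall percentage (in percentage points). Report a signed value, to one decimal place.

+7.6 percentage points

Nonresponse fraction = 1 − 0.57 = 0.43.
Bias = (nonresponse fraction) × (respondent percentage − nonrespondent percentage)
     = 0.43 × (37.9 − 20.3) = 0.43 × 17.6 = 7.568.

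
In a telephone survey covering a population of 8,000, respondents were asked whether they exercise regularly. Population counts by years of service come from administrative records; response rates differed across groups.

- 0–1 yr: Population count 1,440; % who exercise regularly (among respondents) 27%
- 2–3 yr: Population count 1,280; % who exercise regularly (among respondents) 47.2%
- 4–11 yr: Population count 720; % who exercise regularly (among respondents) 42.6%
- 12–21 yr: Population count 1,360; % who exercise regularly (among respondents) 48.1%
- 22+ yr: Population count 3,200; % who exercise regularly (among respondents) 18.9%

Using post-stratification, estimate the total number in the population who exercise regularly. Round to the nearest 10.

2,560

Estimated count per cell = population count × respondent percentage:
  0–1 yr: 1,440 × 27% = 388.8
  2–3 yr: 1,280 × 47.2% = 604.16
  4–11 yr: 720 × 42.6% = 306.72
  12–21 yr: 1,360 × 48.1% = 654.16
  22+ yr: 3,200 × 18.9% = 604.8
Estimated total = 2558.64 → 2,560.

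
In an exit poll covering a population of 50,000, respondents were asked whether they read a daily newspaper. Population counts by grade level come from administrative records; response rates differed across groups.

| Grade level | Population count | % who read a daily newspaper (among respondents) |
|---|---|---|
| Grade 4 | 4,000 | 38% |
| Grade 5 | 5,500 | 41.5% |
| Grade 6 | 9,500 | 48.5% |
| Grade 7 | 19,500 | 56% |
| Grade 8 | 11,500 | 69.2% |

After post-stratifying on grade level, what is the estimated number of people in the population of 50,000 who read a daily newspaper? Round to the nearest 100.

Each cell contributes its population count × the respondent rate:
  Grade 4: 4,000 × 38% = 1520
  Grade 5: 5,500 × 41.5% = 2282.5
  Grade 6: 9,500 × 48.5% = 4607.5
  Grade 7: 19,500 × 56% = 10,920
  Grade 8: 11,500 × 69.2% = 7958
Estimated total = 27,288 → 27,300.

27,300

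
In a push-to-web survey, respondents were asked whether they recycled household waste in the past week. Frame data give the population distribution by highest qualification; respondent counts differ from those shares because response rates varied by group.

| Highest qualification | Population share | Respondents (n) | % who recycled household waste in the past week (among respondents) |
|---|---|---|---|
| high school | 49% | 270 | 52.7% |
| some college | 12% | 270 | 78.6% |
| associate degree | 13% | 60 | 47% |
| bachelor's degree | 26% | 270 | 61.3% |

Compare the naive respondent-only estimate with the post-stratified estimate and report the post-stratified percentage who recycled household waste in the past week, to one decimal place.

Without adjustment, the pooled respondent share is:
  (270/870)×52.7 + (270/870)×78.6 + (60/870)×47 + (270/870)×61.3 = 63.0138%
Reweighting by population highest qualification shares:
  0.49×52.7 + 0.12×78.6 + 0.13×47 + 0.26×61.3 = 57.303%

57.3%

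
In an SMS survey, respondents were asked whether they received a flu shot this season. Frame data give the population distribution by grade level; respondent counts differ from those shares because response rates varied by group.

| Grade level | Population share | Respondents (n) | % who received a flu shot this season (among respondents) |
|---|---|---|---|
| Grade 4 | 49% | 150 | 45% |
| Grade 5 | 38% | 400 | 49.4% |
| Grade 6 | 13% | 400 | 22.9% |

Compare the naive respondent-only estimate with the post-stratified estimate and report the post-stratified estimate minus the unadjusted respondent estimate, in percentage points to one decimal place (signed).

Naive respondent-only estimate (weights = respondent counts):
  (150/950)×45 + (400/950)×49.4 + (400/950)×22.9 = 37.5474%
Reweighting by population grade level shares:
  0.49×45 + 0.38×49.4 + 0.13×22.9 = 43.799%
Difference = 43.799 − 37.5474 = 6.2516 pp.

+6.3 percentage points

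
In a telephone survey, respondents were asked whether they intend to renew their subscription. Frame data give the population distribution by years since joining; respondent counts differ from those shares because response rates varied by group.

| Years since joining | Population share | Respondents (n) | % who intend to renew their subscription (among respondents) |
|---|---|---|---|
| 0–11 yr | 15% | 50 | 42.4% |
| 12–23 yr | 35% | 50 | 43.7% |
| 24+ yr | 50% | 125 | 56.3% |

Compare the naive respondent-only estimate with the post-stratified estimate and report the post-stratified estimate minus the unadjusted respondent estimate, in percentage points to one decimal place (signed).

Naive respondent-only estimate (weights = respondent counts):
  (50/225)×42.4 + (50/225)×43.7 + (125/225)×56.3 = 50.4111%
Post-stratifying to population shares instead:
  0.15×42.4 + 0.35×43.7 + 0.5×56.3 = 49.805%
Difference = 49.805 − 50.4111 = -0.6061 pp.

-0.6 percentage points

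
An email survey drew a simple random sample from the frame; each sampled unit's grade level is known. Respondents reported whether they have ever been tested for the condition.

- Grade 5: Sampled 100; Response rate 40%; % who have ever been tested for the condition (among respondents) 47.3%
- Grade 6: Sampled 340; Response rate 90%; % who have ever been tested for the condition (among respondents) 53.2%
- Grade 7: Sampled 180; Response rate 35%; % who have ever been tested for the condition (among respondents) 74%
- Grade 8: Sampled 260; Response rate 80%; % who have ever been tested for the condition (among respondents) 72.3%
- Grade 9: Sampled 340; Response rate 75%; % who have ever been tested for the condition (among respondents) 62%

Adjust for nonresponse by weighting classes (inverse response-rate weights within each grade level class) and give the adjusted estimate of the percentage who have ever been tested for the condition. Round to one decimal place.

With weight = n_sampled/n_responded per class, the weighted class total is n_sampled:
  Grade 5: 100 × 47.3 = 4730
  Grade 6: 340 × 53.2 = 18,088
  Grade 7: 180 × 74 = 13,320
  Grade 8: 260 × 72.3 = 18,798
  Grade 9: 340 × 62 = 21,080
Adjusted estimate = 76,016 / 1,220 = 62.3082 → 62.3%.

62.3%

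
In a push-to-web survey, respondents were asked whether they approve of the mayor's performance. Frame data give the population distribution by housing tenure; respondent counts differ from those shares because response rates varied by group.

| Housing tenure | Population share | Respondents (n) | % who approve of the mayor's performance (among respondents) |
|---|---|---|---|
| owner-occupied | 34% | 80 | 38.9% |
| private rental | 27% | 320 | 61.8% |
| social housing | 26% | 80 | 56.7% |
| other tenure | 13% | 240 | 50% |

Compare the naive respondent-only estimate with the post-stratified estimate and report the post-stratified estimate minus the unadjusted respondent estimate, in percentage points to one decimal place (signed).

Unadjusted (pooled respondent) estimate weights by respondent counts:
  (80/720)×38.9 + (320/720)×61.8 + (80/720)×56.7 + (240/720)×50 = 54.7556%
Reweighting by population housing tenure shares:
  0.34×38.9 + 0.27×61.8 + 0.26×56.7 + 0.13×50 = 51.154%
Difference = 51.154 − 54.7556 = -3.6016 pp.

-3.6 percentage points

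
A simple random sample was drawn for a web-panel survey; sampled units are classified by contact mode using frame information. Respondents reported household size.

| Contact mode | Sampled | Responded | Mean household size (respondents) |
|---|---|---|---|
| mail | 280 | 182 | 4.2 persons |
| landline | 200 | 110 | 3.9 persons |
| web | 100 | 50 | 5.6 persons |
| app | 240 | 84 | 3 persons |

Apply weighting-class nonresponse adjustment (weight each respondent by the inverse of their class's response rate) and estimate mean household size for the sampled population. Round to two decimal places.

Response rates by class: mail 182/280 = 65%, landline 110/200 = 55%, web 50/100 = 50%, app 84/240 = 35%.
With weight = n_sampled/n_responded per class, the weighted class total is n_sampled:
  mail: 280 × 4.2 = 1176
  landline: 200 × 3.9 = 780
  web: 100 × 5.6 = 560
  app: 240 × 3 = 720
Adjusted estimate = 3236 / 820 = 3.94634 → 3.95.

3.95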